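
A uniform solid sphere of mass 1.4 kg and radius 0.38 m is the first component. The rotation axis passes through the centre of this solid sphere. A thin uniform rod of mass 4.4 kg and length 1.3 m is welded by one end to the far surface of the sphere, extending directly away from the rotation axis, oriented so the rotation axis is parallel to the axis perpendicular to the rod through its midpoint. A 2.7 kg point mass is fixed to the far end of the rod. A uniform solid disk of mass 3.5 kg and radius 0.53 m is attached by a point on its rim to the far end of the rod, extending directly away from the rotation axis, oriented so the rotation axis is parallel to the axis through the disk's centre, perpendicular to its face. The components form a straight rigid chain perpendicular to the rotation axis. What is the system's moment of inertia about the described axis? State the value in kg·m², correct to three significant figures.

Solid sphere: I_cm = (2/5)MR² = (2/5)(1.4)(0.38)² = 0.080864 kg·m²; axis through the centre, so I = 0.080864 kg·m².
Thin rod: I_cm = (1/12)ML² = (1/12)(4.4)(1.3)² = 0.61967 kg·m²; centre at d = 0.38 + 0.65 = 1.03 m, so I = I_cm + Md² gives I = 0.61967 + (4.4)(1.03)² = 5.2876 kg·m².
Point mass: I_cm = 0; centre at d = 0.38 + 0.65 + 0.65 = 1.68 m, so I = I_cm + Md² gives I = 0 + (2.7)(1.68)² = 7.6205 kg·m².
Solid disk: I_cm = (1/2)MR² = (1/2)(3.5)(0.53)² = 0.49158 kg·m²; centre at d = 0.38 + 0.65 + 0.65 + 0.53 = 2.21 m, so I = I_cm + Md² gives I = 0.49158 + (3.5)(2.21)² = 17.586 kg·m².
Total I = 0.080864 + 5.2876 + 7.6205 + 17.586 = 30.575 kg·m².

30.6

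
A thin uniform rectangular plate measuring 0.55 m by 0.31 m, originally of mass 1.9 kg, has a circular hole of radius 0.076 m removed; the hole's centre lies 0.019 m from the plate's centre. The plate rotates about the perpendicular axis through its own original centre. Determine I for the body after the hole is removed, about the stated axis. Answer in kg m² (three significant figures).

0.0625

Unpierced body about its centre: I₀ = (1/12)M(a²+b²) = (1/12)(1.9)[(0.55)² + (0.31)²] = 0.063112 kg m².
The removed disk has mass m = M·πr²/(ab) = (1.9)·π(0.076)²/(0.55·0.31) = 0.20221 kg (same uniform areal density).
Its moment of inertia about the rotation axis (parallel-axis theorem): I_hole = (1/2)mr² + md² = (1/2)(0.20221)(0.076)² + (0.20221)(0.019)² = 0.00065699 kg m².
Treating the hole as negative mass, I = I₀ − I_hole = 0.063112 − 0.00065699 = 0.062455 kg m².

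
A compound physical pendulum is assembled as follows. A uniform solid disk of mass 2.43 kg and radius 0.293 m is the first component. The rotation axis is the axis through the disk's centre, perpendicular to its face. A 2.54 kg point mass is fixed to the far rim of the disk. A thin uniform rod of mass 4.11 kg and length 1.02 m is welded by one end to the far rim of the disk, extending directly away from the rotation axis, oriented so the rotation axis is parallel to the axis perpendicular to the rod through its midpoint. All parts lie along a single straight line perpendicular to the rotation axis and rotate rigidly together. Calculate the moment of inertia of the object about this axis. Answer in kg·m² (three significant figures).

3.33

Solid disk: I_cm = (1/2)MR² = (1/2)(2.43)(0.293)² = 0.10431 kg·m²; axis through the centre, so I = 0.10431 kg·m².
Point mass: I_cm = 0; centre at d = 0.293 m, so the parallel axis theorem gives I = 0 + (2.54)(0.293)² = 0.21806 kg·m².
Thin rod: I_cm = (1/12)ML² = (1/12)(4.11)(1.02)² = 0.35634 kg·m²; centre at d = 0.293 + 0.51 = 0.803 m, so the parallel axis theorem gives I = 0.35634 + (4.11)(0.803)² = 3.0065 kg·m².
Total I = 0.10431 + 0.21806 + 3.0065 = 3.3289 kg·m².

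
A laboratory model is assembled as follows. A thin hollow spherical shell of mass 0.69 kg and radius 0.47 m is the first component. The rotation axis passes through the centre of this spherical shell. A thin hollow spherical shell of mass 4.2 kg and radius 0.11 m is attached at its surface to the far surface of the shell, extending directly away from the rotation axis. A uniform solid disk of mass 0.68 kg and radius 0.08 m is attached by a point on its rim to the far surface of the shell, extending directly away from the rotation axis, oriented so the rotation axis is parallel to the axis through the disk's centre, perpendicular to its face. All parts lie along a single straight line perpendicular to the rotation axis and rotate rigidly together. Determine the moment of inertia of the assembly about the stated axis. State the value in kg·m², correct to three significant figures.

1.95

Spherical shell: I_cm = (2/3)MR² = (2/3)(0.69)(0.47)² = 0.10161 kg·m²; axis through the centre, so I = 0.10161 kg·m².
Spherical shell: I_cm = (2/3)MR² = (2/3)(4.2)(0.11)² = 0.03388 kg·m²; centre at d = 0.47 + 0.11 = 0.58 m, so the parallel axis theorem gives I = 0.03388 + (4.2)(0.58)² = 1.4468 kg·m².
Solid disk: I_cm = (1/2)MR² = (1/2)(0.68)(0.08)² = 0.002176 kg·m²; centre at d = 0.47 + 0.11 + 0.11 + 0.08 = 0.77 m, so the parallel axis theorem gives I = 0.002176 + (0.68)(0.77)² = 0.40535 kg·m².
Total I = 0.10161 + 1.4468 + 0.40535 = 1.9537 kg·m².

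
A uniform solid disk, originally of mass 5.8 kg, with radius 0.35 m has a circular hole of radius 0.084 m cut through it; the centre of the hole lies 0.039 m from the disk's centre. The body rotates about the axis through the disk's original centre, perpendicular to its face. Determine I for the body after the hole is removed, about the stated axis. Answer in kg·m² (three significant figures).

Unpierced body about its centre: I₀ = (1/2)MR² = (1/2)(5.8)(0.35)² = 0.35525 kg·m².
The removed disk has mass m = M·(r/R)² = (5.8)(0.084/0.35)² = 0.33408 kg (same uniform areal density).
Its moment of inertia about the rotation axis (parallel-axis theorem): I_hole = (1/2)mr² + md² = (1/2)(0.33408)(0.084)² + (0.33408)(0.039)² = 0.0016868 kg·m².
Treating the hole as negative mass, I = I₀ − I_hole = 0.35525 − 0.0016868 = 0.35356 kg·m².

0.354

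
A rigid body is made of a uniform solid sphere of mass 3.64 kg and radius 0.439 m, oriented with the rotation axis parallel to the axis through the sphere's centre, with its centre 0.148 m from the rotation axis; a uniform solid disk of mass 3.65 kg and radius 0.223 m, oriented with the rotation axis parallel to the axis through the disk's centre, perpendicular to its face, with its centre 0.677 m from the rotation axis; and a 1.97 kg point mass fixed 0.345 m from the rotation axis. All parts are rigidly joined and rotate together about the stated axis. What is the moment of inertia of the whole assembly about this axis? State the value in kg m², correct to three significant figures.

Solid sphere: I_cm = (2/5)MR² = (2/5)(3.64)(0.439)² = 0.2806 kg m²; centre at d = 0.148 m, so I = I_cm + Md² gives I = 0.2806 + (3.64)(0.148)² = 0.36033 kg m².
Solid disk: I_cm = (1/2)MR² = (1/2)(3.65)(0.223)² = 0.090755 kg m²; centre at d = 0.677 m, so I = I_cm + Md² gives I = 0.090755 + (3.65)(0.677)² = 1.7637 kg m².
Point mass: I_cm = 0; centre at d = 0.345 m, so I = I_cm + Md² gives I = 0 + (1.97)(0.345)² = 0.23448 kg m².
Total I = 0.36033 + 1.7637 + 0.23448 = 2.3585 kg m².

2.36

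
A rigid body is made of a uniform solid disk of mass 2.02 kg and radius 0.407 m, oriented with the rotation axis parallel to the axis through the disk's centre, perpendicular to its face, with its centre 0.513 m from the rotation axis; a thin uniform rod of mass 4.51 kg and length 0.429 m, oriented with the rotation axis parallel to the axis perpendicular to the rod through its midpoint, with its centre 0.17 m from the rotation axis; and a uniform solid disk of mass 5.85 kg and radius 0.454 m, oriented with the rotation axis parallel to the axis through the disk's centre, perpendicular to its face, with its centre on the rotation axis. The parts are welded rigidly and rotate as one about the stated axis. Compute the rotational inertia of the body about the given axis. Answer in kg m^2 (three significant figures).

Solid disk: I_cm = (1/2)MR² = (1/2)(2.02)(0.407)² = 0.16731 kg m^2; centre at d = 0.513 m, so the parallel axis theorem gives I = 0.16731 + (2.02)(0.513)² = 0.69891 kg m^2.
Thin rod: I_cm = (1/12)ML² = (1/12)(4.51)(0.429)² = 0.069169 kg m^2; centre at d = 0.17 m, so the parallel axis theorem gives I = 0.069169 + (4.51)(0.17)² = 0.19951 kg m^2.
Solid disk: I_cm = (1/2)MR² = (1/2)(5.85)(0.454)² = 0.60289 kg m^2; axis through the centre, so I = 0.60289 kg m^2.
Total I = 0.69891 + 0.19951 + 0.60289 = 1.5013 kg m^2.

1.50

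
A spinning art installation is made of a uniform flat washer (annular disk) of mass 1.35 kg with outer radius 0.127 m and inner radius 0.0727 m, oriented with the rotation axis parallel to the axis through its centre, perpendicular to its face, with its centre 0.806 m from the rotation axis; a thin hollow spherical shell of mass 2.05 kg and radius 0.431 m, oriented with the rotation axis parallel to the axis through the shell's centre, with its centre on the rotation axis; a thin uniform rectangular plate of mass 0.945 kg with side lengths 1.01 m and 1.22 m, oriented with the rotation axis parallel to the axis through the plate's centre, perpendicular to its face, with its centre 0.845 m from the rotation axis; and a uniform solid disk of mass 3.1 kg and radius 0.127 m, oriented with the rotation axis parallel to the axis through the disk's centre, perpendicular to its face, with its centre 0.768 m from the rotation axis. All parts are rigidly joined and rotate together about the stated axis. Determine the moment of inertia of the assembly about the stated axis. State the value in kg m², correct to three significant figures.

Annular disk: I_cm = (1/2)M(R²+r²) = (1/2)(1.35)[(0.127)² + (0.0727)²] = 0.014455 kg m²; centre at d = 0.806 m, so the parallel axis theorem gives I = 0.014455 + (1.35)(0.806)² = 0.89146 kg m².
Spherical shell: I_cm = (2/3)MR² = (2/3)(2.05)(0.431)² = 0.25387 kg m²; axis through the centre, so I = 0.25387 kg m².
Rectangular plate: I_cm = (1/12)M(a²+b²) = (1/12)(0.945)[(1.01)² + (1.22)²] = 0.19754 kg m²; centre at d = 0.845 m, so the parallel axis theorem gives I = 0.19754 + (0.945)(0.845)² = 0.8723 kg m².
Solid disk: I_cm = (1/2)MR² = (1/2)(3.1)(0.127)² = 0.025 kg m²; centre at d = 0.768 m, so the parallel axis theorem gives I = 0.025 + (3.1)(0.768)² = 1.8535 kg m².
Total I = 0.89146 + 0.25387 + 0.8723 + 1.8535 = 3.8711 kg m².

3.87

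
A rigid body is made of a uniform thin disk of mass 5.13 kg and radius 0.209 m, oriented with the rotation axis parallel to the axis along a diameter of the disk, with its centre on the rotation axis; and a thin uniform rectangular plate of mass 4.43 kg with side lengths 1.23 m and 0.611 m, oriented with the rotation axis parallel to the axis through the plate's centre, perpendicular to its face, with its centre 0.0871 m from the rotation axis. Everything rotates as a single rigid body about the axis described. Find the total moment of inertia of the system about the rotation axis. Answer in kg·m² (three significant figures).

0.786

Thin disk: I_cm = (1/4)MR² = (1/4)(5.13)(0.209)² = 0.056021 kg·m²; axis through the centre, so I = 0.056021 kg·m².
Rectangular plate: I_cm = (1/12)M(a²+b²) = (1/12)(4.43)[(1.23)² + (0.611)²] = 0.69633 kg·m²; centre at d = 0.0871 m, so the parallel axis theorem gives I = 0.69633 + (4.43)(0.0871)² = 0.72994 kg·m².
Total I = 0.056021 + 0.72994 = 0.78596 kg·m².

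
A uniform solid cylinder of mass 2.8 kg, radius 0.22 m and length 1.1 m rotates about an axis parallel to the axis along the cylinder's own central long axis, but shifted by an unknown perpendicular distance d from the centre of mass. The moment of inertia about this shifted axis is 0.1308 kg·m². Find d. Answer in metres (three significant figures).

About the centre-of-mass axis, I_cm = (1/2)MR² = (1/2)(2.8)(0.22)² = 0.06776 kg·m².
Parallel axis theorem: I = I_cm + Md², so Md² = 0.1308 − 0.06776 = 0.06304 kg·m².
d = √(0.06304 / 2.8) = 0.15005 m.

0.150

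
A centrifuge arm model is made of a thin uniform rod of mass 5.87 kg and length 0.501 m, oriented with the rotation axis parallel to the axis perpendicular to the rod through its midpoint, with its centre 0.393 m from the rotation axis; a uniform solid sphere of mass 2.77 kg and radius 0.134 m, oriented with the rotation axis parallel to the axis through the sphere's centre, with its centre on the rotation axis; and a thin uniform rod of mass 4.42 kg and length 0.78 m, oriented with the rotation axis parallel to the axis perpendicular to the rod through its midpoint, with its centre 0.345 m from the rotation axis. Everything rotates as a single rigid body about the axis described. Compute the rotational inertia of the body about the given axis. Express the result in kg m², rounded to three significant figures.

1.80

Thin rod: I_cm = (1/12)ML² = (1/12)(5.87)(0.501)² = 0.12278 kg m²; centre at d = 0.393 m, so the parallel axis theorem gives I = 0.12278 + (5.87)(0.393)² = 1.0294 kg m².
Solid sphere: I_cm = (2/5)MR² = (2/5)(2.77)(0.134)² = 0.019895 kg m²; axis through the centre, so I = 0.019895 kg m².
Thin rod: I_cm = (1/12)ML² = (1/12)(4.42)(0.78)² = 0.22409 kg m²; centre at d = 0.345 m, so the parallel axis theorem gives I = 0.22409 + (4.42)(0.345)² = 0.75018 kg m².
Total I = 1.0294 + 0.019895 + 0.75018 = 1.7995 kg m².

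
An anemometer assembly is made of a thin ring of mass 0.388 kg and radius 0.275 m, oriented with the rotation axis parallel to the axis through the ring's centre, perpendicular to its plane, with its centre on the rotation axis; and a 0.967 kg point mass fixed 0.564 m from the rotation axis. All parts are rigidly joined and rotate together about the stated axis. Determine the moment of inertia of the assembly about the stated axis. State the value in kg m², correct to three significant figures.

Thin ring: I_cm = MR² = (0.388)(0.275)² = 0.029343 kg m²; axis through the centre, so I = 0.029343 kg m².
Point mass: I_cm = 0; centre at d = 0.564 m, so the parallel axis theorem gives I = 0 + (0.967)(0.564)² = 0.3076 kg m².
Total I = 0.029343 + 0.3076 = 0.33694 kg m².

0.337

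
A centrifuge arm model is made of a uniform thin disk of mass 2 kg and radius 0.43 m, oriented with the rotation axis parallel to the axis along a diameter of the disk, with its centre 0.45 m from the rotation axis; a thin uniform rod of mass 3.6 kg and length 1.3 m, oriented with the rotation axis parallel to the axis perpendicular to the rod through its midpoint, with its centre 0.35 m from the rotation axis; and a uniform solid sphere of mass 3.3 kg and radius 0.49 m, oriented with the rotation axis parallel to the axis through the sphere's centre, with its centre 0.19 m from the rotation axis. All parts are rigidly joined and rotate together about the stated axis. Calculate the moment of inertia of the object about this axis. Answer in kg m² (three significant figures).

1.88

Thin disk: I_cm = (1/4)MR² = (1/4)(2)(0.43)² = 0.09245 kg m²; centre at d = 0.45 m, so I = I_cm + Md² gives I = 0.09245 + (2)(0.45)² = 0.49745 kg m².
Thin rod: I_cm = (1/12)ML² = (1/12)(3.6)(1.3)² = 0.507 kg m²; centre at d = 0.35 m, so I = I_cm + Md² gives I = 0.507 + (3.6)(0.35)² = 0.948 kg m².
Solid sphere: I_cm = (2/5)MR² = (2/5)(3.3)(0.49)² = 0.31693 kg m²; centre at d = 0.19 m, so I = I_cm + Md² gives I = 0.31693 + (3.3)(0.19)² = 0.43606 kg m².
Total I = 0.49745 + 0.948 + 0.43606 = 1.8815 kg m².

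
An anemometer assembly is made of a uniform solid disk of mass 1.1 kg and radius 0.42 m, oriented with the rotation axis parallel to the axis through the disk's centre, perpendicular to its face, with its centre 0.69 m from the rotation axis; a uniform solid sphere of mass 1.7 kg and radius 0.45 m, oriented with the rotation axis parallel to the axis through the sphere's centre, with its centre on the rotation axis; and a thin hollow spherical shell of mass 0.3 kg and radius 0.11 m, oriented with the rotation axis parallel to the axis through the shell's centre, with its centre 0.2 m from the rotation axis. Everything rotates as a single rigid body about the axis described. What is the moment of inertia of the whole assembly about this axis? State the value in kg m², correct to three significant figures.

Solid disk: I_cm = (1/2)MR² = (1/2)(1.1)(0.42)² = 0.09702 kg m²; centre at d = 0.69 m, so I = I_cm + Md² gives I = 0.09702 + (1.1)(0.69)² = 0.62073 kg m².
Solid sphere: I_cm = (2/5)MR² = (2/5)(1.7)(0.45)² = 0.1377 kg m²; axis through the centre, so I = 0.1377 kg m².
Spherical shell: I_cm = (2/3)MR² = (2/3)(0.3)(0.11)² = 0.00242 kg m²; centre at d = 0.2 m, so I = I_cm + Md² gives I = 0.00242 + (0.3)(0.2)² = 0.01442 kg m².
Total I = 0.62073 + 0.1377 + 0.01442 = 0.77285 kg m².

0.773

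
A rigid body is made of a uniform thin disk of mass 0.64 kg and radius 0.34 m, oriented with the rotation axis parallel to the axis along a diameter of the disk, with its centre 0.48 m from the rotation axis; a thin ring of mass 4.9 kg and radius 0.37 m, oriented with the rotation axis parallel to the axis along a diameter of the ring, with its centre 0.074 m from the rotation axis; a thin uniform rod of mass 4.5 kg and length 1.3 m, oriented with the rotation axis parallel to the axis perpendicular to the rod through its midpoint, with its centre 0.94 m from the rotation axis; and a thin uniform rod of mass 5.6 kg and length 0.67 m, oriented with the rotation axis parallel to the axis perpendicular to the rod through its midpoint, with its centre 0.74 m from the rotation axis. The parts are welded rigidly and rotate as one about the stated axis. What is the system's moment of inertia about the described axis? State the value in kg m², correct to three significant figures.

Thin disk: I_cm = (1/4)MR² = (1/4)(0.64)(0.34)² = 0.018496 kg m²; centre at d = 0.48 m, so I = I_cm + Md² gives I = 0.018496 + (0.64)(0.48)² = 0.16595 kg m².
Thin ring: I_cm = (1/2)MR² = (1/2)(4.9)(0.37)² = 0.33541 kg m²; centre at d = 0.074 m, so I = I_cm + Md² gives I = 0.33541 + (4.9)(0.074)² = 0.36224 kg m².
Thin rod: I_cm = (1/12)ML² = (1/12)(4.5)(1.3)² = 0.63375 kg m²; centre at d = 0.94 m, so I = I_cm + Md² gives I = 0.63375 + (4.5)(0.94)² = 4.6099 kg m².
Thin rod: I_cm = (1/12)ML² = (1/12)(5.6)(0.67)² = 0.20949 kg m²; centre at d = 0.74 m, so I = I_cm + Md² gives I = 0.20949 + (5.6)(0.74)² = 3.276 kg m².
Total I = 0.16595 + 0.36224 + 4.6099 + 3.276 = 8.4142 kg m².

8.41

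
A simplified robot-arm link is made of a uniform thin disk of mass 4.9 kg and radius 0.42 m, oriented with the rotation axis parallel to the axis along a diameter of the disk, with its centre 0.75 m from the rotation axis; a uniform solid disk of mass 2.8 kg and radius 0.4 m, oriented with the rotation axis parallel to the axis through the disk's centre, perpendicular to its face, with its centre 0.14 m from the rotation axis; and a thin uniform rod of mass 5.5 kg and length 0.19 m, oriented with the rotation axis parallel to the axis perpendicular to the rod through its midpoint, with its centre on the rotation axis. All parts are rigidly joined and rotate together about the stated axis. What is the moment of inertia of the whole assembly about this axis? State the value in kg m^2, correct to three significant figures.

3.27

Thin disk: I_cm = (1/4)MR² = (1/4)(4.9)(0.42)² = 0.21609 kg m^2; centre at d = 0.75 m, so I = I_cm + Md² gives I = 0.21609 + (4.9)(0.75)² = 2.9723 kg m^2.
Solid disk: I_cm = (1/2)MR² = (1/2)(2.8)(0.4)² = 0.224 kg m^2; centre at d = 0.14 m, so I = I_cm + Md² gives I = 0.224 + (2.8)(0.14)² = 0.27888 kg m^2.
Thin rod: I_cm = (1/12)ML² = (1/12)(5.5)(0.19)² = 0.016546 kg m^2; axis through the centre, so I = 0.016546 kg m^2.
Total I = 2.9723 + 0.27888 + 0.016546 = 3.2678 kg m^2.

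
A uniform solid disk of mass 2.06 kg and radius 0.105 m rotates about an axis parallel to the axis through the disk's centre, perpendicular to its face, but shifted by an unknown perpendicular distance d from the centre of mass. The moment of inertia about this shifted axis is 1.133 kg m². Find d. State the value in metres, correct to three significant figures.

0.738

About the centre-of-mass axis, I_cm = (1/2)MR² = (1/2)(2.06)(0.105)² = 0.011356 kg m².
Parallel axis theorem: I = I_cm + Md², so Md² = 1.133 − 0.011356 = 1.1216 kg m².
d = √(1.1216 / 2.06) = 0.73789 m.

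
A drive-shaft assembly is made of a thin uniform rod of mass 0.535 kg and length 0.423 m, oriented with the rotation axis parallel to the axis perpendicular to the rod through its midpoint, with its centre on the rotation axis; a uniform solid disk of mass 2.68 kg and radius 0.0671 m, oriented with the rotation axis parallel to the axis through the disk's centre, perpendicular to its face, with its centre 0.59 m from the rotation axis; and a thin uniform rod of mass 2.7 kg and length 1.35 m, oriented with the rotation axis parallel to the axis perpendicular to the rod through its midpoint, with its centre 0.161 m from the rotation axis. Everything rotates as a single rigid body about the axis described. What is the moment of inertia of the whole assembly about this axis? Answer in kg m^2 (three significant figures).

Thin rod: I_cm = (1/12)ML² = (1/12)(0.535)(0.423)² = 0.0079773 kg m^2; axis through the centre, so I = 0.0079773 kg m^2.
Solid disk: I_cm = (1/2)MR² = (1/2)(2.68)(0.0671)² = 0.0060332 kg m^2; centre at d = 0.59 m, so the parallel axis theorem gives I = 0.0060332 + (2.68)(0.59)² = 0.93894 kg m^2.
Thin rod: I_cm = (1/12)ML² = (1/12)(2.7)(1.35)² = 0.41006 kg m^2; centre at d = 0.161 m, so the parallel axis theorem gives I = 0.41006 + (2.7)(0.161)² = 0.48005 kg m^2.
Total I = 0.0079773 + 0.93894 + 0.48005 = 1.427 kg m^2.

1.43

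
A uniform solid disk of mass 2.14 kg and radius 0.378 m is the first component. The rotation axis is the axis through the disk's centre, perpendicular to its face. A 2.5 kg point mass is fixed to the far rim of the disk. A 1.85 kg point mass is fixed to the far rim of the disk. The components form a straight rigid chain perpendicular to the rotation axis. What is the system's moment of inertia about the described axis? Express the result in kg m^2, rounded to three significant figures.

Solid disk: I_cm = (1/2)MR² = (1/2)(2.14)(0.378)² = 0.15289 kg m^2; axis through the centre, so I = 0.15289 kg m^2.
Point mass: I_cm = 0; centre at d = 0.378 m, so the parallel axis theorem gives I = 0 + (2.5)(0.378)² = 0.35721 kg m^2.
Point mass: I_cm = 0; centre at d = 0.378 m, so the parallel axis theorem gives I = 0 + (1.85)(0.378)² = 0.26434 kg m^2.
Total I = 0.15289 + 0.35721 + 0.26434 = 0.77443 kg m^2.

0.774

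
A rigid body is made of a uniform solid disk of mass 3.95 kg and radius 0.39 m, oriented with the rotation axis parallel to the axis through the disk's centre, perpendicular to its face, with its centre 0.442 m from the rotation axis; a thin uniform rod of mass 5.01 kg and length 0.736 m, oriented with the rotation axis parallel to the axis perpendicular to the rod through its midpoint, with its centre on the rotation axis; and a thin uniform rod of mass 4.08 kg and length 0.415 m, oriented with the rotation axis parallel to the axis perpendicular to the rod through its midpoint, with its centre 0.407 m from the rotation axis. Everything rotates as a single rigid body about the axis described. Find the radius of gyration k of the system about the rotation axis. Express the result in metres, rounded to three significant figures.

Solid disk: I_cm = (1/2)MR² = (1/2)(3.95)(0.39)² = 0.3004 kg m^2; centre at d = 0.442 m, so the parallel axis theorem gives I = 0.3004 + (3.95)(0.442)² = 1.0721 kg m^2.
Thin rod: I_cm = (1/12)ML² = (1/12)(5.01)(0.736)² = 0.22616 kg m^2; axis through the centre, so I = 0.22616 kg m^2.
Thin rod: I_cm = (1/12)ML² = (1/12)(4.08)(0.415)² = 0.058556 kg m^2; centre at d = 0.407 m, so the parallel axis theorem gives I = 0.058556 + (4.08)(0.407)² = 0.7344 kg m^2.
Total I = 2.0326 kg m^2; total mass M = 13.04 kg.
k = √(I/M) = √(2.0326/13.04) = 0.39481 m.

0.395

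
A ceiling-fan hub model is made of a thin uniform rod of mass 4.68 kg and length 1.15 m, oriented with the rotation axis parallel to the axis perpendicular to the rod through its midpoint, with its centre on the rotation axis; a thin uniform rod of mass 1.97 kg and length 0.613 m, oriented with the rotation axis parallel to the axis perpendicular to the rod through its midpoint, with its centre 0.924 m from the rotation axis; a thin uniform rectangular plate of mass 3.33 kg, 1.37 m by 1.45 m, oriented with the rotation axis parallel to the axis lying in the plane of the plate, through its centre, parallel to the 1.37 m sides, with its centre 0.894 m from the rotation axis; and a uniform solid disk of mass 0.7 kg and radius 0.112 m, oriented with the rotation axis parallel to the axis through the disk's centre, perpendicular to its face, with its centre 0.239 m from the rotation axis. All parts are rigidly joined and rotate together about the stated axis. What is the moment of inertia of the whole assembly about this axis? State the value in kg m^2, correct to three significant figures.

5.55

Thin rod: I_cm = (1/12)ML² = (1/12)(4.68)(1.15)² = 0.51577 kg m^2; axis through the centre, so I = 0.51577 kg m^2.
Thin rod: I_cm = (1/12)ML² = (1/12)(1.97)(0.613)² = 0.061689 kg m^2; centre at d = 0.924 m, so the parallel axis theorem gives I = 0.061689 + (1.97)(0.924)² = 1.7436 kg m^2.
Rectangular plate: I_cm = (1/12)Mb² = (1/12)(3.33)(1.45)² = 0.58344 kg m^2; centre at d = 0.894 m, so the parallel axis theorem gives I = 0.58344 + (3.33)(0.894)² = 3.2449 kg m^2.
Solid disk: I_cm = (1/2)MR² = (1/2)(0.7)(0.112)² = 0.0043904 kg m^2; centre at d = 0.239 m, so the parallel axis theorem gives I = 0.0043904 + (0.7)(0.239)² = 0.044375 kg m^2.
Total I = 0.51577 + 1.7436 + 3.2449 + 0.044375 = 5.5487 kg m^2.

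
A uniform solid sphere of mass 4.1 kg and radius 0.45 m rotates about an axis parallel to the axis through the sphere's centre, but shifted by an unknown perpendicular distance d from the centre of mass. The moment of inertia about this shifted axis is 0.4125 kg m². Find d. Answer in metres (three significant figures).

0.140

About the centre-of-mass axis, I_cm = (2/5)MR² = (2/5)(4.1)(0.45)² = 0.3321 kg m².
Parallel axis theorem: I = I_cm + Md², so Md² = 0.4125 − 0.3321 = 0.0804 kg m².
d = √(0.0804 / 4.1) = 0.14003 m.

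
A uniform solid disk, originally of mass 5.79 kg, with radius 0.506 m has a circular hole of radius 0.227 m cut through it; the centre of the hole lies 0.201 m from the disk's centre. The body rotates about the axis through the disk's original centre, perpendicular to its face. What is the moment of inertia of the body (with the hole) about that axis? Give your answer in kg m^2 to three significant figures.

0.664

Unpierced body about its centre: I₀ = (1/2)MR² = (1/2)(5.79)(0.506)² = 0.74122 kg m^2.
The removed disk has mass m = M·(r/R)² = (5.79)(0.227/0.506)² = 1.1653 kg (same uniform areal density).
Its moment of inertia about the rotation axis (parallel-axis theorem): I_hole = (1/2)mr² + md² = (1/2)(1.1653)(0.227)² + (1.1653)(0.201)² = 0.077101 kg m^2.
Treating the hole as negative mass, I = I₀ − I_hole = 0.74122 − 0.077101 = 0.66412 kg m^2.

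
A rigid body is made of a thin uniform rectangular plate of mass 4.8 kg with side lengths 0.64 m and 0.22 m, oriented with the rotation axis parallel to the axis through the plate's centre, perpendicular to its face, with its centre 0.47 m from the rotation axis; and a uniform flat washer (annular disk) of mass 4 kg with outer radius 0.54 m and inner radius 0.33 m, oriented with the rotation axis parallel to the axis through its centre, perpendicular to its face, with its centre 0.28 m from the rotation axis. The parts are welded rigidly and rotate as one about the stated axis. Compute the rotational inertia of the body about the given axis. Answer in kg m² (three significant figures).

2.36

Rectangular plate: I_cm = (1/12)M(a²+b²) = (1/12)(4.8)[(0.64)² + (0.22)²] = 0.1832 kg m²; centre at d = 0.47 m, so the parallel axis theorem gives I = 0.1832 + (4.8)(0.47)² = 1.2435 kg m².
Annular disk: I_cm = (1/2)M(R²+r²) = (1/2)(4)[(0.54)² + (0.33)²] = 0.801 kg m²; centre at d = 0.28 m, so the parallel axis theorem gives I = 0.801 + (4)(0.28)² = 1.1146 kg m².
Total I = 1.2435 + 1.1146 = 2.3581 kg m².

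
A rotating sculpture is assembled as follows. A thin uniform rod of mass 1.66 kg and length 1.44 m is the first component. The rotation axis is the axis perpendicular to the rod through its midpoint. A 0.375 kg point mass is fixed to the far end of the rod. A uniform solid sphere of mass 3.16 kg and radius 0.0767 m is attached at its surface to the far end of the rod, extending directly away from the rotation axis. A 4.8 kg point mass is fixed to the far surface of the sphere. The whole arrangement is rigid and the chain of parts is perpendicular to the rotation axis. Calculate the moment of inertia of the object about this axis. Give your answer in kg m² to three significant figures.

Thin rod: I_cm = (1/12)ML² = (1/12)(1.66)(1.44)² = 0.28685 kg m²; axis through the centre, so I = 0.28685 kg m².
Point mass: I_cm = 0; centre at d = 0.72 m, so the parallel axis theorem gives I = 0 + (0.375)(0.72)² = 0.1944 kg m².
Solid sphere: I_cm = (2/5)MR² = (2/5)(3.16)(0.0767)² = 0.007436 kg m²; centre at d = 0.72 + 0.0767 = 0.7967 m, so the parallel axis theorem gives I = 0.007436 + (3.16)(0.7967)² = 2.0132 kg m².
Point mass: I_cm = 0; centre at d = 0.72 + 0.0767 + 0.0767 = 0.8734 m, so the parallel axis theorem gives I = 0 + (4.8)(0.8734)² = 3.6616 kg m².
Total I = 0.28685 + 0.1944 + 2.0132 + 3.6616 = 6.156 kg m².

6.16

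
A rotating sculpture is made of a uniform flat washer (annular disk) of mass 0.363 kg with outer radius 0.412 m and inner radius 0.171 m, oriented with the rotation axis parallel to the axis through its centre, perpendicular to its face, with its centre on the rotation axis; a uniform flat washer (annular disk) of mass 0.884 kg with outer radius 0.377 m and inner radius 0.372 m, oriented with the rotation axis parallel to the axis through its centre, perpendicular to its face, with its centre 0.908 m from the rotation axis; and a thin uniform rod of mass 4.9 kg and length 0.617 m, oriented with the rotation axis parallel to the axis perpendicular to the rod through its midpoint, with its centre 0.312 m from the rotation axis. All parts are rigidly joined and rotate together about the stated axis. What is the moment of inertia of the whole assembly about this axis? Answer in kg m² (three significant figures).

Annular disk: I_cm = (1/2)M(R²+r²) = (1/2)(0.363)[(0.412)² + (0.171)²] = 0.036116 kg m²; axis through the centre, so I = 0.036116 kg m².
Annular disk: I_cm = (1/2)M(R²+r²) = (1/2)(0.884)[(0.377)² + (0.372)²] = 0.12399 kg m²; centre at d = 0.908 m, so I = I_cm + Md² gives I = 0.12399 + (0.884)(0.908)² = 0.85281 kg m².
Thin rod: I_cm = (1/12)ML² = (1/12)(4.9)(0.617)² = 0.15545 kg m²; centre at d = 0.312 m, so I = I_cm + Md² gives I = 0.15545 + (4.9)(0.312)² = 0.63243 kg m².
Total I = 0.036116 + 0.85281 + 0.63243 = 1.5214 kg m².

1.52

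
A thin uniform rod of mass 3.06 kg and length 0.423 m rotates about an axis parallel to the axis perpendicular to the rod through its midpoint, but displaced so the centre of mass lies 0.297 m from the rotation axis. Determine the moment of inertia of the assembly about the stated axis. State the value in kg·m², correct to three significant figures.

I_cm = (1/12)ML² = (1/12)(3.06)(0.423)² = 0.045627 kg·m²; centre at d = 0.297 m, so I = I_cm + Md² gives I = 0.045627 + (3.06)(0.297)² = 0.31555 kg·m².

0.316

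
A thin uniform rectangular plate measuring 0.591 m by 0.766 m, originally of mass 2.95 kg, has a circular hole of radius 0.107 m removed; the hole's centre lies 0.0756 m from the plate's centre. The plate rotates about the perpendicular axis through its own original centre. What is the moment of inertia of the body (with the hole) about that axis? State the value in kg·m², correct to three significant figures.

0.227

Unpierced body about its centre: I₀ = (1/12)M(a²+b²) = (1/12)(2.95)[(0.591)² + (0.766)²] = 0.23011 kg·m².
The removed disk has mass m = M·πr²/(ab) = (2.95)·π(0.107)²/(0.591·0.766) = 0.23438 kg (same uniform areal density).
Its moment of inertia about the rotation axis (parallel-axis theorem): I_hole = (1/2)mr² + md² = (1/2)(0.23438)(0.107)² + (0.23438)(0.0756)² = 0.0026813 kg·m².
Treating the hole as negative mass, I = I₀ − I_hole = 0.23011 − 0.0026813 = 0.22743 kg·m².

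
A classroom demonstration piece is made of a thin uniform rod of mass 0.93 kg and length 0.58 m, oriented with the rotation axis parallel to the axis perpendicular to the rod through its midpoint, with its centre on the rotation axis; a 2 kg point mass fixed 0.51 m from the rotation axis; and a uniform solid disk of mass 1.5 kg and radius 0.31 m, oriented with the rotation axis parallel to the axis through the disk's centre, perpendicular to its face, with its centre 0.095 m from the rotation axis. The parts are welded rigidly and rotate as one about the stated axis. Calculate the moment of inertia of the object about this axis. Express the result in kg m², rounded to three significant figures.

0.632

Thin rod: I_cm = (1/12)ML² = (1/12)(0.93)(0.58)² = 0.026071 kg m²; axis through the centre, so I = 0.026071 kg m².
Point mass: I_cm = 0; centre at d = 0.51 m, so I = I_cm + Md² gives I = 0 + (2)(0.51)² = 0.5202 kg m².
Solid disk: I_cm = (1/2)MR² = (1/2)(1.5)(0.31)² = 0.072075 kg m²; centre at d = 0.095 m, so I = I_cm + Md² gives I = 0.072075 + (1.5)(0.095)² = 0.085613 kg m².
Total I = 0.026071 + 0.5202 + 0.085613 = 0.63188 kg m².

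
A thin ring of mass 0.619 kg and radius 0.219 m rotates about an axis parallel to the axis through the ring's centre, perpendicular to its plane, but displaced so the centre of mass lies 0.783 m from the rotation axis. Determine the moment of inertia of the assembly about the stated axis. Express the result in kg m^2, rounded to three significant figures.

I_cm = MR² = (0.619)(0.219)² = 0.029688 kg m^2; centre at d = 0.783 m, so I = I_cm + Md² gives I = 0.029688 + (0.619)(0.783)² = 0.40919 kg m^2.

0.409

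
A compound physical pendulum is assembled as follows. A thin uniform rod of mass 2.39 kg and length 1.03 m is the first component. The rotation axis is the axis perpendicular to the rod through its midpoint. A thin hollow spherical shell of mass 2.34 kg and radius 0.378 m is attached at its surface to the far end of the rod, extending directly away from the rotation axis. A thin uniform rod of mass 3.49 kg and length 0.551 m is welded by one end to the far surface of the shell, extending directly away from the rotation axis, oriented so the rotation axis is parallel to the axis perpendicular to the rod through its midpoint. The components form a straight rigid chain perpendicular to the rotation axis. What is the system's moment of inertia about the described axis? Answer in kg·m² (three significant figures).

Thin rod: I_cm = (1/12)ML² = (1/12)(2.39)(1.03)² = 0.2113 kg·m²; axis through the centre, so I = 0.2113 kg·m².
Spherical shell: I_cm = (2/3)MR² = (2/3)(2.34)(0.378)² = 0.2229 kg·m²; centre at d = 0.515 + 0.378 = 0.893 m, so the parallel axis theorem gives I = 0.2229 + (2.34)(0.893)² = 2.0889 kg·m².
Thin rod: I_cm = (1/12)ML² = (1/12)(3.49)(0.551)² = 0.088297 kg·m²; centre at d = 0.515 + 0.378 + 0.378 + 0.2755 = 1.5465 m, so the parallel axis theorem gives I = 0.088297 + (3.49)(1.5465)² = 8.4352 kg·m².
Total I = 0.2113 + 2.0889 + 8.4352 = 10.735 kg·m².

10.7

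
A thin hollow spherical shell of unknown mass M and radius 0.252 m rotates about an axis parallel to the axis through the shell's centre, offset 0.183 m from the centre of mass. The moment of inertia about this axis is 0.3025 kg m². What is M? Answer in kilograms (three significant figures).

3.99

I = I_cm + Md² = (2/3)MR² + Md² = M·[0.666667·(0.252)² + (0.183)²] = M·0.075825.
So M = 0.3025 / 0.075825 = 3.9894 kg.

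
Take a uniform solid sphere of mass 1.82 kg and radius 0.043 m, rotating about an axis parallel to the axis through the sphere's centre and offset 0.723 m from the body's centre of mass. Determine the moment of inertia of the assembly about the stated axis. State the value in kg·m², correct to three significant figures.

0.953

I_cm = (2/5)MR² = (2/5)(1.82)(0.043)² = 0.0013461 kg·m²; centre at d = 0.723 m, so the parallel axis theorem gives I = 0.0013461 + (1.82)(0.723)² = 0.95271 kg·m².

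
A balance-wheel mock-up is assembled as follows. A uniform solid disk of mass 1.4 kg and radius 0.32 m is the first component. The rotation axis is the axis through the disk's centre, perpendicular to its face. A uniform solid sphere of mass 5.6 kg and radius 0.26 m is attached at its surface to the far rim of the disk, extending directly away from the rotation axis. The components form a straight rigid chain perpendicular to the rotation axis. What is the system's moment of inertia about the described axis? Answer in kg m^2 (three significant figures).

Solid disk: I_cm = (1/2)MR² = (1/2)(1.4)(0.32)² = 0.07168 kg m^2; axis through the centre, so I = 0.07168 kg m^2.
Solid sphere: I_cm = (2/5)MR² = (2/5)(5.6)(0.26)² = 0.15142 kg m^2; centre at d = 0.32 + 0.26 = 0.58 m, so I = I_cm + Md² gives I = 0.15142 + (5.6)(0.58)² = 2.0353 kg m^2.
Total I = 0.07168 + 2.0353 = 2.1069 kg m^2.

2.11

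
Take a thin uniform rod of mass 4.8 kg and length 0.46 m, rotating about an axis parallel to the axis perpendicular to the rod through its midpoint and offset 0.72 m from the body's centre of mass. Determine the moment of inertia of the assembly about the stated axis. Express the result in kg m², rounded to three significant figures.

2.57

I_cm = (1/12)ML² = (1/12)(4.8)(0.46)² = 0.08464 kg m²; centre at d = 0.72 m, so I = I_cm + Md² gives I = 0.08464 + (4.8)(0.72)² = 2.573 kg m².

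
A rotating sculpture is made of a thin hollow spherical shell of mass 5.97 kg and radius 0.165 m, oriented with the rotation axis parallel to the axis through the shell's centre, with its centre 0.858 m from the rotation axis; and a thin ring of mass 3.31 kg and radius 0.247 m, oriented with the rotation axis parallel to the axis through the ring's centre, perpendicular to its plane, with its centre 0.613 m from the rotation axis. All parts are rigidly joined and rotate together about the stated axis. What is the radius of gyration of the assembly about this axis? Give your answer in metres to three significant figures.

0.801

Spherical shell: I_cm = (2/3)MR² = (2/3)(5.97)(0.165)² = 0.10836 kg m²; centre at d = 0.858 m, so I = I_cm + Md² gives I = 0.10836 + (5.97)(0.858)² = 4.5033 kg m².
Thin ring: I_cm = MR² = (3.31)(0.247)² = 0.20194 kg m²; centre at d = 0.613 m, so I = I_cm + Md² gives I = 0.20194 + (3.31)(0.613)² = 1.4457 kg m².
Total I = 5.949 kg m²; total mass M = 9.28 kg.
k = √(I/M) = √(5.949/9.28) = 0.80066 m.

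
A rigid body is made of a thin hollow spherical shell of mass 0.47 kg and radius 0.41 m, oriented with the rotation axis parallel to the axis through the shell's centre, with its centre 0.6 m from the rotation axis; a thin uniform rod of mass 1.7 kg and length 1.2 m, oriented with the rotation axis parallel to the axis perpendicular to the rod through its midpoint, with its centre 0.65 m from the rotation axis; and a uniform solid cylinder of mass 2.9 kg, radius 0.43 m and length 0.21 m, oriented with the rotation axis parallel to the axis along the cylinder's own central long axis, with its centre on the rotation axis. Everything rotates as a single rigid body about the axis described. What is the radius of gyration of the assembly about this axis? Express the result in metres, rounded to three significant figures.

Spherical shell: I_cm = (2/3)MR² = (2/3)(0.47)(0.41)² = 0.052671 kg m^2; centre at d = 0.6 m, so I = I_cm + Md² gives I = 0.052671 + (0.47)(0.6)² = 0.22187 kg m^2.
Thin rod: I_cm = (1/12)ML² = (1/12)(1.7)(1.2)² = 0.204 kg m^2; centre at d = 0.65 m, so I = I_cm + Md² gives I = 0.204 + (1.7)(0.65)² = 0.92225 kg m^2.
Solid cylinder: I_cm = (1/2)MR² = (1/2)(2.9)(0.43)² = 0.2681 kg m^2; axis through the centre, so I = 0.2681 kg m^2.
Total I = 1.4122 kg m^2; total mass M = 5.07 kg.
k = √(I/M) = √(1.4122/5.07) = 0.52777 m.

0.528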